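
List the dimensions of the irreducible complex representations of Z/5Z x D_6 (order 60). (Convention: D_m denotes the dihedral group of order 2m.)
Dimensions: 1, 1, 1, 1, 1, 1, 1, 1, 1, 1, 1, 1, 1, 1, 1, 1, 1, 1, 1, 1, 2, 2, 2, 2, 2, 2, 2, 2, 2, 2

Reasoning: There are 30 irreducibles (= number of conjugacy classes). Their dimensions d_i satisfy sum d_i^2 = |G| = 60: 1 + 1 + 1 + 1 + 1 + 1 + 1 + 1 + 1 + 1 + 1 + 1 + 1 + 1 + 1 + 1 + 1 + 1 + 1 + 1 + 4 + 4 + 4 + 4 + 4 + 4 + 4 + 4 + 4 + 4 = 60. (For the product with Z/5Z: each of the 5 1-dim characters of Z/5Z tensors with each irrep of D_6, giving 5 copies of each D_6-dimension.)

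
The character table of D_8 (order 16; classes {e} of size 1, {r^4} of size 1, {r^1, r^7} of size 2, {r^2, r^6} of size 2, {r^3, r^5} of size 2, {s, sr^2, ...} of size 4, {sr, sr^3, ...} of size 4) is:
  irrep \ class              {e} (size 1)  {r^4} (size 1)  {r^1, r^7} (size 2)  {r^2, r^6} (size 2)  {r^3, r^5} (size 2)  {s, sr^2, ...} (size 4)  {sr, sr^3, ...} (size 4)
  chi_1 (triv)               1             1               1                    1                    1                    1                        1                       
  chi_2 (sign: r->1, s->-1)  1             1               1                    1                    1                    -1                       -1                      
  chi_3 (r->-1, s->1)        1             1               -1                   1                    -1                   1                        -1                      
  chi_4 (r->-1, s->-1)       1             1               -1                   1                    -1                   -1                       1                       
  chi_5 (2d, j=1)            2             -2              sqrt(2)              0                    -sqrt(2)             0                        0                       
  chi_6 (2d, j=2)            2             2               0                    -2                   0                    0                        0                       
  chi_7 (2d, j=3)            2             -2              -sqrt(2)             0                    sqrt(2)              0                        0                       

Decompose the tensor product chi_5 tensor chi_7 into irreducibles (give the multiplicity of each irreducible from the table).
chi_5 tensor chi_7 = chi_3 + chi_4 + chi_6 (all other irreducibles have multiplicity 0).

Solution. The character of a tensor product is the pointwise product (chi_5 * chi_7)(C) = chi_5(C) * chi_7(C):
  {e}: (2)*(2), {r^4}: (-2)*(-2), {r^1, r^7}: (sqrt(2))*(-sqrt(2)), {r^2, r^6}: (0)*(0), {r^3, r^5}: (-sqrt(2))*(sqrt(2)), {s, sr^2, ...}: (0)*(0), {sr, sr^3, ...}: (0)*(0)
so (chi_5 * chi_7) takes values
  {e} -> 4, {r^4} -> 4, {r^1, r^7} -> -2, {r^2, r^6} -> 0, {r^3, r^5} -> -2, {s, sr^2, ...} -> 0, {sr, sr^3, ...} -> 0.
Now take the inner product of this character with each irreducible chi from the table, <chi_5*chi_7, chi> = (1/16) sum_C |C| (chi_5*chi_7)(C) conj(chi(C)):
  <chi_5*chi_7, chi_1> = (1/16)[1*(4)*conj(1) + 1*(4)*conj(1) + 2*(-2)*conj(1) + 2*(0)*conj(1) + 2*(-2)*conj(1) + 4*(0)*conj(1) + 4*(0)*conj(1)]
      = (1/16)[(4) + (4) + (-4) + (0) + (-4) + (0) + (0)] = 0/16 = 0
  <chi_5*chi_7, chi_2> = (1/16)[1*(4)*conj(1) + 1*(4)*conj(1) + 2*(-2)*conj(1) + 2*(0)*conj(1) + 2*(-2)*conj(1) + 4*(0)*conj(-1) + 4*(0)*conj(-1)]
      = (1/16)[(4) + (4) + (-4) + (0) + (-4) + (0) + (0)] = 0/16 = 0
  <chi_5*chi_7, chi_3> = (1/16)[1*(4)*conj(1) + 1*(4)*conj(1) + 2*(-2)*conj(-1) + 2*(0)*conj(1) + 2*(-2)*conj(-1) + 4*(0)*conj(1) + 4*(0)*conj(-1)]
      = (1/16)[(4) + (4) + (4) + (0) + (4) + (0) + (0)] = 16/16 = 1
  <chi_5*chi_7, chi_4> = (1/16)[1*(4)*conj(1) + 1*(4)*conj(1) + 2*(-2)*conj(-1) + 2*(0)*conj(1) + 2*(-2)*conj(-1) + 4*(0)*conj(-1) + 4*(0)*conj(1)]
      = (1/16)[(4) + (4) + (4) + (0) + (4) + (0) + (0)] = 16/16 = 1
  <chi_5*chi_7, chi_5> = (1/16)[1*(4)*conj(2) + 1*(4)*conj(-2) + 2*(-2)*conj(sqrt(2)) + 2*(0)*conj(0) + 2*(-2)*conj(-sqrt(2)) + 4*(0)*conj(0) + 4*(0)*conj(0)]
      = (1/16)[(8) + (-8) + (-4*sqrt(2)) + (0) + (4*sqrt(2)) + (0) + (0)] = 0/16 = 0
  <chi_5*chi_7, chi_6> = (1/16)[1*(4)*conj(2) + 1*(4)*conj(2) + 2*(-2)*conj(0) + 2*(0)*conj(-2) + 2*(-2)*conj(0) + 4*(0)*conj(0) + 4*(0)*conj(0)]
      = (1/16)[(8) + (8) + (0) + (0) + (0) + (0) + (0)] = 16/16 = 1
  <chi_5*chi_7, chi_7> = (1/16)[1*(4)*conj(2) + 1*(4)*conj(-2) + 2*(-2)*conj(-sqrt(2)) + 2*(0)*conj(0) + 2*(-2)*conj(sqrt(2)) + 4*(0)*conj(0) + 4*(0)*conj(0)]
      = (1/16)[(8) + (-8) + (4*sqrt(2)) + (0) + (-4*sqrt(2)) + (0) + (0)] = 0/16 = 0
Hence the multiplicities are chi_3: 1, chi_4: 1, chi_6: 1. Dimension check: dim(chi_5)*dim(chi_7) = 2*2 = 4 and sum (mult * dim) = 1*1 + 1*1 + 1*2 = 4.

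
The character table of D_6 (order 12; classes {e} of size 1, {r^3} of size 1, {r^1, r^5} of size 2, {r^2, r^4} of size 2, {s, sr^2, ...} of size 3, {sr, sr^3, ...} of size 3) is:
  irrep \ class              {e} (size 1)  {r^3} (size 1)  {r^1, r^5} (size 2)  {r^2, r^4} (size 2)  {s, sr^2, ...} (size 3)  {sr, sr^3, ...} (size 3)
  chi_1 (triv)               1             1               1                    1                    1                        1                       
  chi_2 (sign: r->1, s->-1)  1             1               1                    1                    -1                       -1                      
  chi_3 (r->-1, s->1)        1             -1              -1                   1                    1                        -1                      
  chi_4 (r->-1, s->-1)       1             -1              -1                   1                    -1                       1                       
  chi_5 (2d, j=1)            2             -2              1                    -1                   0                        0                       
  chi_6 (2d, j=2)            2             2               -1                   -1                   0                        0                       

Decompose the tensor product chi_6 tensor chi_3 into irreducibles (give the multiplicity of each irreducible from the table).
chi_6 tensor chi_3 = chi_5 (all other irreducibles have multiplicity 0).

Proof sketch: The character of a tensor product is the pointwise product (chi_6 * chi_3)(C) = chi_6(C) * chi_3(C):
  {e}: (2)*(1), {r^3}: (2)*(-1), {r^1, r^5}: (-1)*(-1), {r^2, r^4}: (-1)*(1), {s, sr^2, ...}: (0)*(1), {sr, sr^3, ...}: (0)*(-1)
so (chi_6 * chi_3) takes values
  {e} -> 2, {r^3} -> -2, {r^1, r^5} -> 1, {r^2, r^4} -> -1, {s, sr^2, ...} -> 0, {sr, sr^3, ...} -> 0.
Now take the inner product of this character with each irreducible chi from the table, <chi_6*chi_3, chi> = (1/12) sum_C |C| (chi_6*chi_3)(C) conj(chi(C)):
  <chi_6*chi_3, chi_1> = (1/12)[1*(2)*conj(1) + 1*(-2)*conj(1) + 2*(1)*conj(1) + 2*(-1)*conj(1) + 3*(0)*conj(1) + 3*(0)*conj(1)]
      = (1/12)[(2) + (-2) + (2) + (-2) + (0) + (0)] = 0/12 = 0
  <chi_6*chi_3, chi_2> = (1/12)[1*(2)*conj(1) + 1*(-2)*conj(1) + 2*(1)*conj(1) + 2*(-1)*conj(1) + 3*(0)*conj(-1) + 3*(0)*conj(-1)]
      = (1/12)[(2) + (-2) + (2) + (-2) + (0) + (0)] = 0/12 = 0
  <chi_6*chi_3, chi_3> = (1/12)[1*(2)*conj(1) + 1*(-2)*conj(-1) + 2*(1)*conj(-1) + 2*(-1)*conj(1) + 3*(0)*conj(1) + 3*(0)*conj(-1)]
      = (1/12)[(2) + (2) + (-2) + (-2) + (0) + (0)] = 0/12 = 0
  <chi_6*chi_3, chi_4> = (1/12)[1*(2)*conj(1) + 1*(-2)*conj(-1) + 2*(1)*conj(-1) + 2*(-1)*conj(1) + 3*(0)*conj(-1) + 3*(0)*conj(1)]
      = (1/12)[(2) + (2) + (-2) + (-2) + (0) + (0)] = 0/12 = 0
  <chi_6*chi_3, chi_5> = (1/12)[1*(2)*conj(2) + 1*(-2)*conj(-2) + 2*(1)*conj(1) + 2*(-1)*conj(-1) + 3*(0)*conj(0) + 3*(0)*conj(0)]
      = (1/12)[(4) + (4) + (2) + (2) + (0) + (0)] = 12/12 = 1
  <chi_6*chi_3, chi_6> = (1/12)[1*(2)*conj(2) + 1*(-2)*conj(2) + 2*(1)*conj(-1) + 2*(-1)*conj(-1) + 3*(0)*conj(0) + 3*(0)*conj(0)]
      = (1/12)[(4) + (-4) + (-2) + (2) + (0) + (0)] = 0/12 = 0
Hence the multiplicities are chi_5: 1. Dimension check: dim(chi_6)*dim(chi_3) = 2*1 = 2 and sum (mult * dim) = 1*2 = 2.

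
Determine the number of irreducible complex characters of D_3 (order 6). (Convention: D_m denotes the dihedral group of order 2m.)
3

Why: The number of irreducible complex representations of a finite group equals its number of conjugacy classes. D_3 has 3 conjugacy classes ((n+3)/2 for n odd), so D_3 (order 6) has exactly 3 irreducible complex representations.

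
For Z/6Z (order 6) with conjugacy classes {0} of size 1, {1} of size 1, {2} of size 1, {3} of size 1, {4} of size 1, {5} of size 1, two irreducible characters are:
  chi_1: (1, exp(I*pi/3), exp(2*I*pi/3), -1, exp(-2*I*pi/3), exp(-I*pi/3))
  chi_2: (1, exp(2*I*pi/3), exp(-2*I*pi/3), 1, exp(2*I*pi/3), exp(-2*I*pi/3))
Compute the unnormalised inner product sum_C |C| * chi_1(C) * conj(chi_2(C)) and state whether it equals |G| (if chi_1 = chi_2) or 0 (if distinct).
Sum = 0; so <chi_1, chi_2> = 0 (distinct irreducibles are orthogonal).

Derivation: Compute term by term over conjugacy classes (|C| * chi_1(C) * conj(chi_2(C))):
  1*(1)*conj(1) + 1*(exp(I*pi/3))*conj(exp(2*I*pi/3)) + 1*(exp(2*I*pi/3))*conj(exp(-2*I*pi/3)) + 1*(-1)*conj(1) + 1*(exp(-2*I*pi/3))*conj(exp(2*I*pi/3)) + 1*(exp(-I*pi/3))*conj(exp(-2*I*pi/3))
  = (1) + (exp(-I*pi/3)) + (exp(-2*I*pi/3)) + (-1) + (exp(2*I*pi/3)) + (exp(I*pi/3))
  = 0.
(Exp terms are combined using exp(i*s)*conj(exp(i*t)) = exp(i*(s-t)), and sums of them are collapsed using the identity that for every m > 1 the m distinct m-th roots of unity sum to 0, e.g. 1 + exp(2*I*pi/3) + exp(-2*I*pi/3) = 0.)
Dividing by |G| = 6 gives 0/6 = 0, matching the row-orthogonality relation <chi_1, chi_2> = [chi_1 = chi_2].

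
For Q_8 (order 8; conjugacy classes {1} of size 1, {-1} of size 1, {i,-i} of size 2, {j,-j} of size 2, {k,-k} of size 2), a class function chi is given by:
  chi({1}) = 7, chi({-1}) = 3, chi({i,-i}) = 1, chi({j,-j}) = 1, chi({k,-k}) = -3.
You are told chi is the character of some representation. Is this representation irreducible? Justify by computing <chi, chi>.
Not irreducible (reducible): <chi, chi> = 10 > 1.

Justification: <chi, chi> = (1/|G|) sum_C |C| * |chi(C)|^2 = (1/8)[1*|7|^2 + 1*|3|^2 + 2*|1|^2 + 2*|1|^2 + 2*|-3|^2]
  = (1/8)[(49) + (9) + (2) + (2) + (18)] = 80/8 = 10.
A character is irreducible iff <chi, chi> = 1, so this representation is reducible.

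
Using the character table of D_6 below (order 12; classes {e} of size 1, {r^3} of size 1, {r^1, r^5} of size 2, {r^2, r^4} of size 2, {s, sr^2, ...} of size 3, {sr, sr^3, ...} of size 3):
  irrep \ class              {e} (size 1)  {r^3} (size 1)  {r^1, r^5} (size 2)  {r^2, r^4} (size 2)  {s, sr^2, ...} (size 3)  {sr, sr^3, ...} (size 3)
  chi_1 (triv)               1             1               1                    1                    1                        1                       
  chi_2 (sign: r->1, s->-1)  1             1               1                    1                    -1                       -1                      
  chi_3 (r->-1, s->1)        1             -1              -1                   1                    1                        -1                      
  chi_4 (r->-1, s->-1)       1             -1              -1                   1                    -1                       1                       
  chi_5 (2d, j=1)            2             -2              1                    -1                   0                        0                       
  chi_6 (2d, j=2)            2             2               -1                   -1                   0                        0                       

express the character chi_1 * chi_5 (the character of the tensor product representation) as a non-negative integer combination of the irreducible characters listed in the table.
chi_1 tensor chi_5 = chi_5 (all other irreducibles have multiplicity 0).

Details: The character of a tensor product is the pointwise product (chi_1 * chi_5)(C) = chi_1(C) * chi_5(C):
  {e}: (1)*(2), {r^3}: (1)*(-2), {r^1, r^5}: (1)*(1), {r^2, r^4}: (1)*(-1), {s, sr^2, ...}: (1)*(0), {sr, sr^3, ...}: (1)*(0)
so (chi_1 * chi_5) takes values
  {e} -> 2, {r^3} -> -2, {r^1, r^5} -> 1, {r^2, r^4} -> -1, {s, sr^2, ...} -> 0, {sr, sr^3, ...} -> 0.
Now take the inner product of this character with each irreducible chi from the table, <chi_1*chi_5, chi> = (1/12) sum_C |C| (chi_1*chi_5)(C) conj(chi(C)):
  <chi_1*chi_5, chi_1> = (1/12)[1*(2)*conj(1) + 1*(-2)*conj(1) + 2*(1)*conj(1) + 2*(-1)*conj(1) + 3*(0)*conj(1) + 3*(0)*conj(1)]
      = (1/12)[(2) + (-2) + (2) + (-2) + (0) + (0)] = 0/12 = 0
  <chi_1*chi_5, chi_2> = (1/12)[1*(2)*conj(1) + 1*(-2)*conj(1) + 2*(1)*conj(1) + 2*(-1)*conj(1) + 3*(0)*conj(-1) + 3*(0)*conj(-1)]
      = (1/12)[(2) + (-2) + (2) + (-2) + (0) + (0)] = 0/12 = 0
  <chi_1*chi_5, chi_3> = (1/12)[1*(2)*conj(1) + 1*(-2)*conj(-1) + 2*(1)*conj(-1) + 2*(-1)*conj(1) + 3*(0)*conj(1) + 3*(0)*conj(-1)]
      = (1/12)[(2) + (2) + (-2) + (-2) + (0) + (0)] = 0/12 = 0
  <chi_1*chi_5, chi_4> = (1/12)[1*(2)*conj(1) + 1*(-2)*conj(-1) + 2*(1)*conj(-1) + 2*(-1)*conj(1) + 3*(0)*conj(-1) + 3*(0)*conj(1)]
      = (1/12)[(2) + (2) + (-2) + (-2) + (0) + (0)] = 0/12 = 0
  <chi_1*chi_5, chi_5> = (1/12)[1*(2)*conj(2) + 1*(-2)*conj(-2) + 2*(1)*conj(1) + 2*(-1)*conj(-1) + 3*(0)*conj(0) + 3*(0)*conj(0)]
      = (1/12)[(4) + (4) + (2) + (2) + (0) + (0)] = 12/12 = 1
  <chi_1*chi_5, chi_6> = (1/12)[1*(2)*conj(2) + 1*(-2)*conj(2) + 2*(1)*conj(-1) + 2*(-1)*conj(-1) + 3*(0)*conj(0) + 3*(0)*conj(0)]
      = (1/12)[(4) + (-4) + (-2) + (2) + (0) + (0)] = 0/12 = 0
Hence the multiplicities are chi_5: 1. Dimension check: dim(chi_1)*dim(chi_5) = 1*2 = 2 and sum (mult * dim) = 1*2 = 2.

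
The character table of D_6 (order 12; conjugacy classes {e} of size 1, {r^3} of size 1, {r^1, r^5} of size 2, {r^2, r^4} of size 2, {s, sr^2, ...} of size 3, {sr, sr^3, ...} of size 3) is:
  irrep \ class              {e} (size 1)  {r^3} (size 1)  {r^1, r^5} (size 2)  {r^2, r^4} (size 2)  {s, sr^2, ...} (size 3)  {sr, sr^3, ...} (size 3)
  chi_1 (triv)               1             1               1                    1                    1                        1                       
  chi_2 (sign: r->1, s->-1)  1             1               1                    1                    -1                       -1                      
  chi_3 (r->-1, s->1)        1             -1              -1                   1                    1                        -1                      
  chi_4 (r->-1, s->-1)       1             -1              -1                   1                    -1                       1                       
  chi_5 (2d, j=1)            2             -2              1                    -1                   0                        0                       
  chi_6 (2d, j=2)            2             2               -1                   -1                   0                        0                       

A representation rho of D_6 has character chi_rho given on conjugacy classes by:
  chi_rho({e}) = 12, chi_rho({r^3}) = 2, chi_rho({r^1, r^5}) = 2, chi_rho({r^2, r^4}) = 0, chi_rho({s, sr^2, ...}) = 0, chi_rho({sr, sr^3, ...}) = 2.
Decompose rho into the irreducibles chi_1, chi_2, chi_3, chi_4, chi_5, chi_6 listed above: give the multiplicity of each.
Multiplicities: chi_1: 2, chi_2: 1, chi_3: 0, chi_4: 1, chi_5: 2, chi_6: 2.

Reasoning: Use <chi_rho, chi> = (1/|G|) sum_C |C| * chi_rho(C) * conj(chi(C)) with |G| = 12 for each irreducible chi in the table:
  <chi_rho, chi_1> = (1/12)[1*(12)*conj(1) + 1*(2)*conj(1) + 2*(2)*conj(1) + 2*(0)*conj(1) + 3*(0)*conj(1) + 3*(2)*conj(1)]
      = (1/12)[(12) + (2) + (4) + (0) + (0) + (6)] = 24/12 = 2
  <chi_rho, chi_2> = (1/12)[1*(12)*conj(1) + 1*(2)*conj(1) + 2*(2)*conj(1) + 2*(0)*conj(1) + 3*(0)*conj(-1) + 3*(2)*conj(-1)]
      = (1/12)[(12) + (2) + (4) + (0) + (0) + (-6)] = 12/12 = 1
  <chi_rho, chi_3> = (1/12)[1*(12)*conj(1) + 1*(2)*conj(-1) + 2*(2)*conj(-1) + 2*(0)*conj(1) + 3*(0)*conj(1) + 3*(2)*conj(-1)]
      = (1/12)[(12) + (-2) + (-4) + (0) + (0) + (-6)] = 0/12 = 0
  <chi_rho, chi_4> = (1/12)[1*(12)*conj(1) + 1*(2)*conj(-1) + 2*(2)*conj(-1) + 2*(0)*conj(1) + 3*(0)*conj(-1) + 3*(2)*conj(1)]
      = (1/12)[(12) + (-2) + (-4) + (0) + (0) + (6)] = 12/12 = 1
  <chi_rho, chi_5> = (1/12)[1*(12)*conj(2) + 1*(2)*conj(-2) + 2*(2)*conj(1) + 2*(0)*conj(-1) + 3*(0)*conj(0) + 3*(2)*conj(0)]
      = (1/12)[(24) + (-4) + (4) + (0) + (0) + (0)] = 24/12 = 2
  <chi_rho, chi_6> = (1/12)[1*(12)*conj(2) + 1*(2)*conj(2) + 2*(2)*conj(-1) + 2*(0)*conj(-1) + 3*(0)*conj(0) + 3*(2)*conj(0)]
      = (1/12)[(24) + (4) + (-4) + (0) + (0) + (0)] = 24/12 = 2
Dimension check: dim(rho) = sum (mult * dim) = 2*1 + 1*1 + 0*1 + 1*1 + 2*2 + 2*2 = 12 = chi_rho(e) = 12.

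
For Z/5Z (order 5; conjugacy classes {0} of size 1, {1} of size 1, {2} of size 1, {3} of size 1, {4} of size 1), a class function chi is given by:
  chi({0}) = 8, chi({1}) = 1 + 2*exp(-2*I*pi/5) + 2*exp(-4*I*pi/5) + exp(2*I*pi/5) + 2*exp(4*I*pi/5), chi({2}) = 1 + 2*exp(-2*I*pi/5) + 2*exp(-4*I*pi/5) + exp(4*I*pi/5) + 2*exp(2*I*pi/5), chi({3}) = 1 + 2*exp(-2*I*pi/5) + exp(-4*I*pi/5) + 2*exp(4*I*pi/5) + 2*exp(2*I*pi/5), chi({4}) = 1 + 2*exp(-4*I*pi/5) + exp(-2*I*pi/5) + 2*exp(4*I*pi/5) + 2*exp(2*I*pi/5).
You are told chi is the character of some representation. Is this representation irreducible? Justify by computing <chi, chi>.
Not irreducible (reducible): <chi, chi> = 14 > 1.

Details: <chi, chi> = (1/|G|) sum_C |C| * |chi(C)|^2 = (1/5)[1*|8|^2 + 1*|1 + 2*exp(-2*I*pi/5) + 2*exp(-4*I*pi/5) + exp(2*I*pi/5) + 2*exp(4*I*pi/5)|^2 + 1*|1 + 2*exp(-2*I*pi/5) + 2*exp(-4*I*pi/5) + exp(4*I*pi/5) + 2*exp(2*I*pi/5)|^2 + 1*|1 + 2*exp(-2*I*pi/5) + exp(-4*I*pi/5) + 2*exp(4*I*pi/5) + 2*exp(2*I*pi/5)|^2 + 1*|1 + 2*exp(-4*I*pi/5) + exp(-2*I*pi/5) + 2*exp(4*I*pi/5) + 2*exp(2*I*pi/5)|^2]
  = (1/5)[(64) + (14 + 13*exp(-2*I*pi/5) + 12*exp(-4*I*pi/5) + 12*exp(4*I*pi/5) + 13*exp(2*I*pi/5)) + (14 + 12*exp(-2*I*pi/5) + 13*exp(-4*I*pi/5) + 13*exp(4*I*pi/5) + 12*exp(2*I*pi/5)) + (14 + 12*exp(-2*I*pi/5) + 13*exp(-4*I*pi/5) + 13*exp(4*I*pi/5) + 12*exp(2*I*pi/5)) + (14 + 13*exp(-2*I*pi/5) + 12*exp(-4*I*pi/5) + 12*exp(4*I*pi/5) + 13*exp(2*I*pi/5))] = 70/5 = 14.
(Exp terms are combined using exp(i*s)*conj(exp(i*t)) = exp(i*(s-t)), and sums of them are collapsed using the identity that for every m > 1 the m distinct m-th roots of unity sum to 0, e.g. 1 + exp(2*I*pi/3) + exp(-2*I*pi/3) = 0.)
A character is irreducible iff <chi, chi> = 1, so this representation is reducible.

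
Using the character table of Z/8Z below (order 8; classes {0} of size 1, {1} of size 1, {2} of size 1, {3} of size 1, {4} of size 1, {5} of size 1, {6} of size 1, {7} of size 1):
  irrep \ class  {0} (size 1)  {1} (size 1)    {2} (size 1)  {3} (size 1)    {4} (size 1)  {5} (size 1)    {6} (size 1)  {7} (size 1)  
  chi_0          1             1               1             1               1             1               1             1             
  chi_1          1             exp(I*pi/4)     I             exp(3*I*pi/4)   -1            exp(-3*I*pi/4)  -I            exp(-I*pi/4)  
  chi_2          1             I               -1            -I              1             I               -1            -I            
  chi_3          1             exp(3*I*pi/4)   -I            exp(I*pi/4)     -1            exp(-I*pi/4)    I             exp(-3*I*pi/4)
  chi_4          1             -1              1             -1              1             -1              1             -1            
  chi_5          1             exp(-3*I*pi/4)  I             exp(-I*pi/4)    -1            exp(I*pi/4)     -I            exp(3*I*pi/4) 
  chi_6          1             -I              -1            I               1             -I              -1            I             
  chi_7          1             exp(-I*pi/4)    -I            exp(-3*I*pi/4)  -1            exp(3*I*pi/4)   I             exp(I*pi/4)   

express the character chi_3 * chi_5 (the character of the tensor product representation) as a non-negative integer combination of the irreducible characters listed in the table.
chi_3 tensor chi_5 = chi_0 (all other irreducibles have multiplicity 0).

Proof sketch: The character of a tensor product is the pointwise product (chi_3 * chi_5)(C) = chi_3(C) * chi_5(C):
  {0}: (1)*(1), {1}: (exp(3*I*pi/4))*(exp(-3*I*pi/4)), {2}: (-I)*(I), {3}: (exp(I*pi/4))*(exp(-I*pi/4)), {4}: (-1)*(-1), {5}: (exp(-I*pi/4))*(exp(I*pi/4)), {6}: (I)*(-I), {7}: (exp(-3*I*pi/4))*(exp(3*I*pi/4))
so (chi_3 * chi_5) takes values
  {0} -> 1, {1} -> 1, {2} -> 1, {3} -> 1, {4} -> 1, {5} -> 1, {6} -> 1, {7} -> 1.
Now take the inner product of this character with each irreducible chi from the table, <chi_3*chi_5, chi> = (1/8) sum_C |C| (chi_3*chi_5)(C) conj(chi(C)):
  <chi_3*chi_5, chi_0> = (1/8)[1*(1)*conj(1) + 1*(1)*conj(1) + 1*(1)*conj(1) + 1*(1)*conj(1) + 1*(1)*conj(1) + 1*(1)*conj(1) + 1*(1)*conj(1) + 1*(1)*conj(1)]
      = (1/8)[(1) + (1) + (1) + (1) + (1) + (1) + (1) + (1)] = 8/8 = 1
  <chi_3*chi_5, chi_1> = (1/8)[1*(1)*conj(1) + 1*(1)*conj(exp(I*pi/4)) + 1*(1)*conj(I) + 1*(1)*conj(exp(3*I*pi/4)) + 1*(1)*conj(-1) + 1*(1)*conj(exp(-3*I*pi/4)) + 1*(1)*conj(-I) + 1*(1)*conj(exp(-I*pi/4))]
      = (1/8)[(1) + (exp(-I*pi/4)) + (-I) + (exp(-3*I*pi/4)) + (-1) + (exp(3*I*pi/4)) + (I) + (exp(I*pi/4))] = 0/8 = 0
  <chi_3*chi_5, chi_2> = (1/8)[1*(1)*conj(1) + 1*(1)*conj(I) + 1*(1)*conj(-1) + 1*(1)*conj(-I) + 1*(1)*conj(1) + 1*(1)*conj(I) + 1*(1)*conj(-1) + 1*(1)*conj(-I)]
      = (1/8)[(1) + (-I) + (-1) + (I) + (1) + (-I) + (-1) + (I)] = 0/8 = 0
  <chi_3*chi_5, chi_3> = (1/8)[1*(1)*conj(1) + 1*(1)*conj(exp(3*I*pi/4)) + 1*(1)*conj(-I) + 1*(1)*conj(exp(I*pi/4)) + 1*(1)*conj(-1) + 1*(1)*conj(exp(-I*pi/4)) + 1*(1)*conj(I) + 1*(1)*conj(exp(-3*I*pi/4))]
      = (1/8)[(1) + (exp(-3*I*pi/4)) + (I) + (exp(-I*pi/4)) + (-1) + (exp(I*pi/4)) + (-I) + (exp(3*I*pi/4))] = 0/8 = 0
  <chi_3*chi_5, chi_4> = (1/8)[1*(1)*conj(1) + 1*(1)*conj(-1) + 1*(1)*conj(1) + 1*(1)*conj(-1) + 1*(1)*conj(1) + 1*(1)*conj(-1) + 1*(1)*conj(1) + 1*(1)*conj(-1)]
      = (1/8)[(1) + (-1) + (1) + (-1) + (1) + (-1) + (1) + (-1)] = 0/8 = 0
  <chi_3*chi_5, chi_5> = (1/8)[1*(1)*conj(1) + 1*(1)*conj(exp(-3*I*pi/4)) + 1*(1)*conj(I) + 1*(1)*conj(exp(-I*pi/4)) + 1*(1)*conj(-1) + 1*(1)*conj(exp(I*pi/4)) + 1*(1)*conj(-I) + 1*(1)*conj(exp(3*I*pi/4))]
      = (1/8)[(1) + (exp(3*I*pi/4)) + (-I) + (exp(I*pi/4)) + (-1) + (exp(-I*pi/4)) + (I) + (exp(-3*I*pi/4))] = 0/8 = 0
  <chi_3*chi_5, chi_6> = (1/8)[1*(1)*conj(1) + 1*(1)*conj(-I) + 1*(1)*conj(-1) + 1*(1)*conj(I) + 1*(1)*conj(1) + 1*(1)*conj(-I) + 1*(1)*conj(-1) + 1*(1)*conj(I)]
      = (1/8)[(1) + (I) + (-1) + (-I) + (1) + (I) + (-1) + (-I)] = 0/8 = 0
  <chi_3*chi_5, chi_7> = (1/8)[1*(1)*conj(1) + 1*(1)*conj(exp(-I*pi/4)) + 1*(1)*conj(-I) + 1*(1)*conj(exp(-3*I*pi/4)) + 1*(1)*conj(-1) + 1*(1)*conj(exp(3*I*pi/4)) + 1*(1)*conj(I) + 1*(1)*conj(exp(I*pi/4))]
      = (1/8)[(1) + (exp(I*pi/4)) + (I) + (exp(3*I*pi/4)) + (-1) + (exp(-3*I*pi/4)) + (-I) + (exp(-I*pi/4))] = 0/8 = 0
(Exp terms are combined using exp(i*s)*conj(exp(i*t)) = exp(i*(s-t)), and sums of them are collapsed using the identity that for every m > 1 the m distinct m-th roots of unity sum to 0, e.g. 1 + exp(2*I*pi/3) + exp(-2*I*pi/3) = 0.)
Hence the multiplicities are chi_0: 1. Dimension check: dim(chi_3)*dim(chi_5) = 1*1 = 1 and sum (mult * dim) = 1*1 = 1.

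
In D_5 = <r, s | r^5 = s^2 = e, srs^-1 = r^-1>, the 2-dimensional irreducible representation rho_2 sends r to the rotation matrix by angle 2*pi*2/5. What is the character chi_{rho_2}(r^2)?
chi_{rho_2}(r^2) = 2*cos(2*pi*2*2/5) = -1/2 + sqrt(5)/2

Justification: rho_2(r^2) is rotation by angle 2*pi*2*2/5, whose trace is 2*cos(2*pi*2*2/5) = -1/2 + sqrt(5)/2.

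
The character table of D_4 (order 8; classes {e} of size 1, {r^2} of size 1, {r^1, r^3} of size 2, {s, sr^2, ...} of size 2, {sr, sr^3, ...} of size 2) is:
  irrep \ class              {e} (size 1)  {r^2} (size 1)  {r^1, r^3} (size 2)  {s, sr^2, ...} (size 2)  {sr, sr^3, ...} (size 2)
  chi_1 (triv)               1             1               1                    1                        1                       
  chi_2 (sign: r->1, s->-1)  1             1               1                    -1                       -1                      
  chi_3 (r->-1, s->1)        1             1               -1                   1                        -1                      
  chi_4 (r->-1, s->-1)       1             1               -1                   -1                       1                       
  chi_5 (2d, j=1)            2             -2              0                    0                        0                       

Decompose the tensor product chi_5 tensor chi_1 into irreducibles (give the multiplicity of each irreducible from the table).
chi_5 tensor chi_1 = chi_5 (all other irreducibles have multiplicity 0).

Justification: The character of a tensor product is the pointwise product (chi_5 * chi_1)(C) = chi_5(C) * chi_1(C):
  {e}: (2)*(1), {r^2}: (-2)*(1), {r^1, r^3}: (0)*(1), {s, sr^2, ...}: (0)*(1), {sr, sr^3, ...}: (0)*(1)
so (chi_5 * chi_1) takes values
  {e} -> 2, {r^2} -> -2, {r^1, r^3} -> 0, {s, sr^2, ...} -> 0, {sr, sr^3, ...} -> 0.
Now take the inner product of this character with each irreducible chi from the table, <chi_5*chi_1, chi> = (1/8) sum_C |C| (chi_5*chi_1)(C) conj(chi(C)):
  <chi_5*chi_1, chi_1> = (1/8)[1*(2)*conj(1) + 1*(-2)*conj(1) + 2*(0)*conj(1) + 2*(0)*conj(1) + 2*(0)*conj(1)]
      = (1/8)[(2) + (-2) + (0) + (0) + (0)] = 0/8 = 0
  <chi_5*chi_1, chi_2> = (1/8)[1*(2)*conj(1) + 1*(-2)*conj(1) + 2*(0)*conj(1) + 2*(0)*conj(-1) + 2*(0)*conj(-1)]
      = (1/8)[(2) + (-2) + (0) + (0) + (0)] = 0/8 = 0
  <chi_5*chi_1, chi_3> = (1/8)[1*(2)*conj(1) + 1*(-2)*conj(1) + 2*(0)*conj(-1) + 2*(0)*conj(1) + 2*(0)*conj(-1)]
      = (1/8)[(2) + (-2) + (0) + (0) + (0)] = 0/8 = 0
  <chi_5*chi_1, chi_4> = (1/8)[1*(2)*conj(1) + 1*(-2)*conj(1) + 2*(0)*conj(-1) + 2*(0)*conj(-1) + 2*(0)*conj(1)]
      = (1/8)[(2) + (-2) + (0) + (0) + (0)] = 0/8 = 0
  <chi_5*chi_1, chi_5> = (1/8)[1*(2)*conj(2) + 1*(-2)*conj(-2) + 2*(0)*conj(0) + 2*(0)*conj(0) + 2*(0)*conj(0)]
      = (1/8)[(4) + (4) + (0) + (0) + (0)] = 8/8 = 1
Hence the multiplicities are chi_5: 1. Dimension check: dim(chi_5)*dim(chi_1) = 2*1 = 2 and sum (mult * dim) = 1*2 = 2.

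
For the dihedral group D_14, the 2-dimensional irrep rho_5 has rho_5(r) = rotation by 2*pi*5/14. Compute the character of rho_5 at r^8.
chi_{rho_5}(r^8) = 2*cos(2*pi*5*8/14) = 2*cos(2*pi/7)

Justification: rho_5(r^8) is rotation by angle 2*pi*5*8/14, whose trace is 2*cos(2*pi*5*8/14) = 2*cos(2*pi/7).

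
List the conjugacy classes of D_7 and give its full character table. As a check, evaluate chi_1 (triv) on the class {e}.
Conjugacy classes: {e} of size 1, {r^1, r^6} of size 2, {r^2, r^5} of size 2, {r^3, r^4} of size 2, {s, sr, ..., sr^6} of size 7.
Character table:
  irrep \ class              {e} (size 1)  {r^1, r^6} (size 2)  {r^2, r^5} (size 2)  {r^3, r^4} (size 2)  {s, sr, ..., sr^6} (size 7)
  chi_1 (triv)               1             1                    1                    1                    1                          
  chi_2 (sign: r->1, s->-1)  1             1                    1                    1                    -1                         
  chi_3 (2d, j=1)            2             2*cos(2*pi/7)        -2*cos(3*pi/7)       -2*cos(pi/7)         0                          
  chi_4 (2d, j=2)            2             -2*cos(3*pi/7)       -2*cos(pi/7)         2*cos(2*pi/7)        0                          
  chi_5 (2d, j=3)            2             -2*cos(pi/7)         2*cos(2*pi/7)        -2*cos(3*pi/7)       0                          

Spot check: chi_1 (triv) on {e} = 1.

Details: D_7 has order 2*7 = 14 with 5 conjugacy classes, hence 5 irreducibles. Sum of squared dims 1 + 1 + 4 + 4 + 4 = 14 = |G|. Linear characters come from the abelianisation; the 2-dimensional irreps have character r^k -> 2*cos(2*pi*j*k/7), reflections -> 0.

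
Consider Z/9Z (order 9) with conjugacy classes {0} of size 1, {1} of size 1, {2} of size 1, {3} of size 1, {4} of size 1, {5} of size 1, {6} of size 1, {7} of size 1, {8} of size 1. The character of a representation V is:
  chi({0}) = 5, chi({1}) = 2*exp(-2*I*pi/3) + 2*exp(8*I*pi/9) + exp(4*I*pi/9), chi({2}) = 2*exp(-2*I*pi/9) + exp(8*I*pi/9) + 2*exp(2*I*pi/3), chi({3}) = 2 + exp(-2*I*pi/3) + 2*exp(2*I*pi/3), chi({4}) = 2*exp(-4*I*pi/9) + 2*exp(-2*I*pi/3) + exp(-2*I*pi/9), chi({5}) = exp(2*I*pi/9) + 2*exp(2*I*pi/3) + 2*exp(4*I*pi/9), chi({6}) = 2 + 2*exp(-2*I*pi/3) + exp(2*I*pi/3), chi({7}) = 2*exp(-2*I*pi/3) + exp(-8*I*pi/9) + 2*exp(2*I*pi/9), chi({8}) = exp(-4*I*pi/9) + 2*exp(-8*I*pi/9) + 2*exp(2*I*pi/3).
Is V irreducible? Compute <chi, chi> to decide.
Not irreducible (reducible): <chi, chi> = 9 > 1.

Proof sketch: <chi, chi> = (1/|G|) sum_C |C| * |chi(C)|^2 = (1/9)[1*|5|^2 + 1*|2*exp(-2*I*pi/3) + 2*exp(8*I*pi/9) + exp(4*I*pi/9)|^2 + 1*|2*exp(-2*I*pi/9) + exp(8*I*pi/9) + 2*exp(2*I*pi/3)|^2 + 1*|2 + exp(-2*I*pi/3) + 2*exp(2*I*pi/3)|^2 + 1*|2*exp(-4*I*pi/9) + 2*exp(-2*I*pi/3) + exp(-2*I*pi/9)|^2 + 1*|exp(2*I*pi/9) + 2*exp(2*I*pi/3) + 2*exp(4*I*pi/9)|^2 + 1*|2 + 2*exp(-2*I*pi/3) + exp(2*I*pi/3)|^2 + 1*|2*exp(-2*I*pi/3) + exp(-8*I*pi/9) + 2*exp(2*I*pi/9)|^2 + 1*|exp(-4*I*pi/9) + 2*exp(-8*I*pi/9) + 2*exp(2*I*pi/3)|^2]
  = (1/9)[(25) + (9 + 6*exp(-4*I*pi/9) + 2*exp(-8*I*pi/9) + 2*exp(8*I*pi/9) + 6*exp(4*I*pi/9)) + (9 + 6*exp(-8*I*pi/9) + 2*exp(-2*I*pi/9) + 2*exp(2*I*pi/9) + 6*exp(8*I*pi/9)) + (1) + (9 + 6*exp(-2*I*pi/9) + 2*exp(-4*I*pi/9) + 2*exp(4*I*pi/9) + 6*exp(2*I*pi/9)) + (9 + 6*exp(-2*I*pi/9) + 2*exp(-4*I*pi/9) + 2*exp(4*I*pi/9) + 6*exp(2*I*pi/9)) + (1) + (9 + 6*exp(-8*I*pi/9) + 2*exp(-2*I*pi/9) + 2*exp(2*I*pi/9) + 6*exp(8*I*pi/9)) + (9 + 6*exp(-4*I*pi/9) + 2*exp(-8*I*pi/9) + 2*exp(8*I*pi/9) + 6*exp(4*I*pi/9))] = 81/9 = 9.
(Exp terms are combined using exp(i*s)*conj(exp(i*t)) = exp(i*(s-t)), and sums of them are collapsed using the identity that for every m > 1 the m distinct m-th roots of unity sum to 0, e.g. 1 + exp(2*I*pi/3) + exp(-2*I*pi/3) = 0.)
A character is irreducible iff <chi, chi> = 1, so this representation is reducible.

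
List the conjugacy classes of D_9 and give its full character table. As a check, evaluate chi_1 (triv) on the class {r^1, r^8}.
Conjugacy classes: {e} of size 1, {r^1, r^8} of size 2, {r^2, r^7} of size 2, {r^3, r^6} of size 2, {r^4, r^5} of size 2, {s, sr, ..., sr^8} of size 9.
Character table:
  irrep \ class              {e} (size 1)  {r^1, r^8} (size 2)  {r^2, r^7} (size 2)  {r^3, r^6} (size 2)  {r^4, r^5} (size 2)  {s, sr, ..., sr^8} (size 9)
  chi_1 (triv)               1             1                    1                    1                    1                    1                          
  chi_2 (sign: r->1, s->-1)  1             1                    1                    1                    1                    -1                         
  chi_3 (2d, j=1)            2             2*cos(2*pi/9)        2*cos(4*pi/9)        -1                   -2*cos(pi/9)         0                          
  chi_4 (2d, j=2)            2             2*cos(4*pi/9)        -2*cos(pi/9)         -1                   2*cos(2*pi/9)        0                          
  chi_5 (2d, j=3)            2             -1                   -1                   2                    -1                   0                          
  chi_6 (2d, j=4)            2             -2*cos(pi/9)         2*cos(2*pi/9)        -1                   2*cos(4*pi/9)        0                          

Spot check: chi_1 (triv) on {r^1, r^8} = 1.

Argument: D_9 has order 2*9 = 18 with 6 conjugacy classes, hence 6 irreducibles. Sum of squared dims 1 + 1 + 4 + 4 + 4 + 4 = 18 = |G|. Linear characters come from the abelianisation; the 2-dimensional irreps have character r^k -> 2*cos(2*pi*j*k/9), reflections -> 0.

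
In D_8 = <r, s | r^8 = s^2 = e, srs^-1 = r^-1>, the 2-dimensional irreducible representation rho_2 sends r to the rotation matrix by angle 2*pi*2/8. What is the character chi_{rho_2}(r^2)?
chi_{rho_2}(r^2) = 2*cos(2*pi*2*2/8) = -2

Reasoning: rho_2(r^2) is rotation by angle 2*pi*2*2/8, whose trace is 2*cos(2*pi*2*2/8) = -2.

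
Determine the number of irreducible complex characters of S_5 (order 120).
7

Derivation: The number of irreducible complex representations of a finite group equals its number of conjugacy classes. Conjugacy classes in S_5 correspond to cycle types, i.e. partitions of 5; there are p(5) = 7 of them, so S_5 (order 120) has exactly 7 irreducible complex representations.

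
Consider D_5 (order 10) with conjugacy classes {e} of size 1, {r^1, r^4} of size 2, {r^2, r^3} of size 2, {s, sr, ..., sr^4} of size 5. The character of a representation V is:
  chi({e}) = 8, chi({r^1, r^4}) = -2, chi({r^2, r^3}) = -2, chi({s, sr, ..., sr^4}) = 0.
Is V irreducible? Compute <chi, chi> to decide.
Not irreducible (reducible): <chi, chi> = 8 > 1.

Working: <chi, chi> = (1/|G|) sum_C |C| * |chi(C)|^2 = (1/10)[1*|8|^2 + 2*|-2|^2 + 2*|-2|^2 + 5*|0|^2]
  = (1/10)[(64) + (8) + (8) + (0)] = 80/10 = 8.
A character is irreducible iff <chi, chi> = 1, so this representation is reducible.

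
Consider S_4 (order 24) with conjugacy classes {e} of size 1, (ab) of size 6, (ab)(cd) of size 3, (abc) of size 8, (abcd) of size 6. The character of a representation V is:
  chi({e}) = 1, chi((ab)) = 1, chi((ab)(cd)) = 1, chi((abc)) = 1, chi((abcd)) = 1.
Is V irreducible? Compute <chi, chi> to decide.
Irreducible: <chi, chi> = 1.

Reasoning: <chi, chi> = (1/|G|) sum_C |C| * |chi(C)|^2 = (1/24)[1*|1|^2 + 6*|1|^2 + 3*|1|^2 + 8*|1|^2 + 6*|1|^2]
  = (1/24)[(1) + (6) + (3) + (8) + (6)] = 24/24 = 1.
A character is irreducible iff <chi, chi> = 1, so this representation is irreducible.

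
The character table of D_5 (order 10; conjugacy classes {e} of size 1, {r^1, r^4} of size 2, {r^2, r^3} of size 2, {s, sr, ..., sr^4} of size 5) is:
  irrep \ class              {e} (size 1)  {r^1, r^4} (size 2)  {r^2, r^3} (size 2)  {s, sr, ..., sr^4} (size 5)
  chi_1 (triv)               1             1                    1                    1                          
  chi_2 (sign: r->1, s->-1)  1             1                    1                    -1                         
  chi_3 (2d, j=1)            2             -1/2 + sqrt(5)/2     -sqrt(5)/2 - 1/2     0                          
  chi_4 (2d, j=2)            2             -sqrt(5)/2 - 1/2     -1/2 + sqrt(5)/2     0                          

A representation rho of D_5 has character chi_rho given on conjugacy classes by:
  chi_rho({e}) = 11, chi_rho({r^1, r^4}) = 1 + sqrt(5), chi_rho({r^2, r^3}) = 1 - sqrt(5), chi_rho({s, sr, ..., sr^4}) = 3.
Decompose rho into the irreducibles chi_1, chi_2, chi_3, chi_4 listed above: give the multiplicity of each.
Multiplicities: chi_1: 3, chi_2: 0, chi_3: 3, chi_4: 1.

Explanation: Use <chi_rho, chi> = (1/|G|) sum_C |C| * chi_rho(C) * conj(chi(C)) with |G| = 10 for each irreducible chi in the table:
  <chi_rho, chi_1> = (1/10)[1*(11)*conj(1) + 2*(1 + sqrt(5))*conj(1) + 2*(1 - sqrt(5))*conj(1) + 5*(3)*conj(1)]
      = (1/10)[(11) + (2 + 2*sqrt(5)) + (2 - 2*sqrt(5)) + (15)] = 30/10 = 3
  <chi_rho, chi_2> = (1/10)[1*(11)*conj(1) + 2*(1 + sqrt(5))*conj(1) + 2*(1 - sqrt(5))*conj(1) + 5*(3)*conj(-1)]
      = (1/10)[(11) + (2 + 2*sqrt(5)) + (2 - 2*sqrt(5)) + (-15)] = 0/10 = 0
  <chi_rho, chi_3> = (1/10)[1*(11)*conj(2) + 2*(1 + sqrt(5))*conj(-1/2 + sqrt(5)/2) + 2*(1 - sqrt(5))*conj(-sqrt(5)/2 - 1/2) + 5*(3)*conj(0)]
      = (1/10)[(22) + (4) + (4) + (0)] = 30/10 = 3
  <chi_rho, chi_4> = (1/10)[1*(11)*conj(2) + 2*(1 + sqrt(5))*conj(-sqrt(5)/2 - 1/2) + 2*(1 - sqrt(5))*conj(-1/2 + sqrt(5)/2) + 5*(3)*conj(0)]
      = (1/10)[(22) + (-6 - 2*sqrt(5)) + (-6 + 2*sqrt(5)) + (0)] = 10/10 = 1
Dimension check: dim(rho) = sum (mult * dim) = 3*1 + 0*1 + 3*2 + 1*2 = 11 = chi_rho(e) = 11.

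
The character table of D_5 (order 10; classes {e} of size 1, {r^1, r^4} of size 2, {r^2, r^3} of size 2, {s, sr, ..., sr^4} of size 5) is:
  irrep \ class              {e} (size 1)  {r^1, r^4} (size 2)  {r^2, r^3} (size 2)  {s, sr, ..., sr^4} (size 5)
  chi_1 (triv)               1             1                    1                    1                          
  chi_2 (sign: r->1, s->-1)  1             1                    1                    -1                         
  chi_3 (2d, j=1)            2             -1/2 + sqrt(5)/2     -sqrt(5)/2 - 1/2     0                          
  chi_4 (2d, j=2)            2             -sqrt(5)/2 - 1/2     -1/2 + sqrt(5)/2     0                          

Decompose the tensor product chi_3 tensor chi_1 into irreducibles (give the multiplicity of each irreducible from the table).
chi_3 tensor chi_1 = chi_3 (all other irreducibles have multiplicity 0).

Explanation: The character of a tensor product is the pointwise product (chi_3 * chi_1)(C) = chi_3(C) * chi_1(C):
  {e}: (2)*(1), {r^1, r^4}: (-1/2 + sqrt(5)/2)*(1), {r^2, r^3}: (-sqrt(5)/2 - 1/2)*(1), {s, sr, ..., sr^4}: (0)*(1)
so (chi_3 * chi_1) takes values
  {e} -> 2, {r^1, r^4} -> -1/2 + sqrt(5)/2, {r^2, r^3} -> -sqrt(5)/2 - 1/2, {s, sr, ..., sr^4} -> 0.
Now take the inner product of this character with each irreducible chi from the table, <chi_3*chi_1, chi> = (1/10) sum_C |C| (chi_3*chi_1)(C) conj(chi(C)):
  <chi_3*chi_1, chi_1> = (1/10)[1*(2)*conj(1) + 2*(-1/2 + sqrt(5)/2)*conj(1) + 2*(-sqrt(5)/2 - 1/2)*conj(1) + 5*(0)*conj(1)]
      = (1/10)[(2) + (-1 + sqrt(5)) + (-sqrt(5) - 1) + (0)] = 0/10 = 0
  <chi_3*chi_1, chi_2> = (1/10)[1*(2)*conj(1) + 2*(-1/2 + sqrt(5)/2)*conj(1) + 2*(-sqrt(5)/2 - 1/2)*conj(1) + 5*(0)*conj(-1)]
      = (1/10)[(2) + (-1 + sqrt(5)) + (-sqrt(5) - 1) + (0)] = 0/10 = 0
  <chi_3*chi_1, chi_3> = (1/10)[1*(2)*conj(2) + 2*(-1/2 + sqrt(5)/2)*conj(-1/2 + sqrt(5)/2) + 2*(-sqrt(5)/2 - 1/2)*conj(-sqrt(5)/2 - 1/2) + 5*(0)*conj(0)]
      = (1/10)[(4) + (3 - sqrt(5)) + (sqrt(5) + 3) + (0)] = 10/10 = 1
  <chi_3*chi_1, chi_4> = (1/10)[1*(2)*conj(2) + 2*(-1/2 + sqrt(5)/2)*conj(-sqrt(5)/2 - 1/2) + 2*(-sqrt(5)/2 - 1/2)*conj(-1/2 + sqrt(5)/2) + 5*(0)*conj(0)]
      = (1/10)[(4) + (-2) + (-2) + (0)] = 0/10 = 0
Hence the multiplicities are chi_3: 1. Dimension check: dim(chi_3)*dim(chi_1) = 2*1 = 2 and sum (mult * dim) = 1*2 = 2.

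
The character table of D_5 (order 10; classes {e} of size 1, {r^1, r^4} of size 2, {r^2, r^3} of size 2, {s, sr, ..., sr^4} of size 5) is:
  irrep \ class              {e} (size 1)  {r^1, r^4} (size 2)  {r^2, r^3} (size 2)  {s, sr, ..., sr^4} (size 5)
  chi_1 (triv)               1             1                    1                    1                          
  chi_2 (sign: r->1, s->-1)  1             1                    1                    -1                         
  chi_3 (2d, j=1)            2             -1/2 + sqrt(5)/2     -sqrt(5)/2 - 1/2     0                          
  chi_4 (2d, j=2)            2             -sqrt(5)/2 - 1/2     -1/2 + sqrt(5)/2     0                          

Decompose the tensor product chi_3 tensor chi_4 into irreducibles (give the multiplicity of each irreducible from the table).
chi_3 tensor chi_4 = chi_3 + chi_4 (all other irreducibles have multiplicity 0).

Reasoning: The character of a tensor product is the pointwise product (chi_3 * chi_4)(C) = chi_3(C) * chi_4(C):
  {e}: (2)*(2), {r^1, r^4}: (-1/2 + sqrt(5)/2)*(-sqrt(5)/2 - 1/2), {r^2, r^3}: (-sqrt(5)/2 - 1/2)*(-1/2 + sqrt(5)/2), {s, sr, ..., sr^4}: (0)*(0)
so (chi_3 * chi_4) takes values
  {e} -> 4, {r^1, r^4} -> -1, {r^2, r^3} -> -1, {s, sr, ..., sr^4} -> 0.
Now take the inner product of this character with each irreducible chi from the table, <chi_3*chi_4, chi> = (1/10) sum_C |C| (chi_3*chi_4)(C) conj(chi(C)):
  <chi_3*chi_4, chi_1> = (1/10)[1*(4)*conj(1) + 2*(-1)*conj(1) + 2*(-1)*conj(1) + 5*(0)*conj(1)]
      = (1/10)[(4) + (-2) + (-2) + (0)] = 0/10 = 0
  <chi_3*chi_4, chi_2> = (1/10)[1*(4)*conj(1) + 2*(-1)*conj(1) + 2*(-1)*conj(1) + 5*(0)*conj(-1)]
      = (1/10)[(4) + (-2) + (-2) + (0)] = 0/10 = 0
  <chi_3*chi_4, chi_3> = (1/10)[1*(4)*conj(2) + 2*(-1)*conj(-1/2 + sqrt(5)/2) + 2*(-1)*conj(-sqrt(5)/2 - 1/2) + 5*(0)*conj(0)]
      = (1/10)[(8) + (1 - sqrt(5)) + (1 + sqrt(5)) + (0)] = 10/10 = 1
  <chi_3*chi_4, chi_4> = (1/10)[1*(4)*conj(2) + 2*(-1)*conj(-sqrt(5)/2 - 1/2) + 2*(-1)*conj(-1/2 + sqrt(5)/2) + 5*(0)*conj(0)]
      = (1/10)[(8) + (1 + sqrt(5)) + (1 - sqrt(5)) + (0)] = 10/10 = 1
Hence the multiplicities are chi_3: 1, chi_4: 1. Dimension check: dim(chi_3)*dim(chi_4) = 2*2 = 4 and sum (mult * dim) = 1*2 + 1*2 = 4.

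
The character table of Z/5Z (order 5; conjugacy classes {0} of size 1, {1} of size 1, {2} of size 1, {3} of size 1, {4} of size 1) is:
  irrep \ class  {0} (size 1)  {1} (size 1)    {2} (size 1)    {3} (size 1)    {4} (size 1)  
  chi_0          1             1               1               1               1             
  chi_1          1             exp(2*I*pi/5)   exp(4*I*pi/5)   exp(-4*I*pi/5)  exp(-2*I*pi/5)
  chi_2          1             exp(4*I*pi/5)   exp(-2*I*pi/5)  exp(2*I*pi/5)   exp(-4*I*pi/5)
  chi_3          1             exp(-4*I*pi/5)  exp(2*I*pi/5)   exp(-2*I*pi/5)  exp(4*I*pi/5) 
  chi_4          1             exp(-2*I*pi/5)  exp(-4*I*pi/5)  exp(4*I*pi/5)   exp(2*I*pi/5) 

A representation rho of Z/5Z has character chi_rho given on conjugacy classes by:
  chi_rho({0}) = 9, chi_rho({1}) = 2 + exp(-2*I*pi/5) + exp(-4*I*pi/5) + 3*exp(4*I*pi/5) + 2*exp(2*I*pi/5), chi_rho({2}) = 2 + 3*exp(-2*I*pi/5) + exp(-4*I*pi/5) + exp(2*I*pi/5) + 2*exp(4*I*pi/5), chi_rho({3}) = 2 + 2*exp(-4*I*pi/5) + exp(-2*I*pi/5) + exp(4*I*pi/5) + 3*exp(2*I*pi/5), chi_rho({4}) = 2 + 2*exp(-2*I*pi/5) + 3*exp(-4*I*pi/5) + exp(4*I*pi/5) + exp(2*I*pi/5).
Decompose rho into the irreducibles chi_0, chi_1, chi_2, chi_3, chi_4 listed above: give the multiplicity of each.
Multiplicities: chi_0: 2, chi_1: 2, chi_2: 3, chi_3: 1, chi_4: 1.

Use <chi_rho, chi> = (1/|G|) sum_C |C| * chi_rho(C) * conj(chi(C)) with |G| = 5 for each irreducible chi in the table:
  <chi_rho, chi_0> = (1/5)[1*(9)*conj(1) + 1*(2 + exp(-2*I*pi/5) + exp(-4*I*pi/5) + 3*exp(4*I*pi/5) + 2*exp(2*I*pi/5))*conj(1) + 1*(2 + 3*exp(-2*I*pi/5) + exp(-4*I*pi/5) + exp(2*I*pi/5) + 2*exp(4*I*pi/5))*conj(1) + 1*(2 + 2*exp(-4*I*pi/5) + exp(-2*I*pi/5) + exp(4*I*pi/5) + 3*exp(2*I*pi/5))*conj(1) + 1*(2 + 2*exp(-2*I*pi/5) + 3*exp(-4*I*pi/5) + exp(4*I*pi/5) + exp(2*I*pi/5))*conj(1)]
      = (1/5)[(9) + (2 + exp(-2*I*pi/5) + exp(-4*I*pi/5) + 3*exp(4*I*pi/5) + 2*exp(2*I*pi/5)) + (2 + 3*exp(-2*I*pi/5) + exp(-4*I*pi/5) + exp(2*I*pi/5) + 2*exp(4*I*pi/5)) + (2 + 2*exp(-4*I*pi/5) + exp(-2*I*pi/5) + exp(4*I*pi/5) + 3*exp(2*I*pi/5)) + (2 + 2*exp(-2*I*pi/5) + 3*exp(-4*I*pi/5) + exp(4*I*pi/5) + exp(2*I*pi/5))] = 10/5 = 2
  <chi_rho, chi_1> = (1/5)[1*(9)*conj(1) + 1*(2 + exp(-2*I*pi/5) + exp(-4*I*pi/5) + 3*exp(4*I*pi/5) + 2*exp(2*I*pi/5))*conj(exp(2*I*pi/5)) + 1*(2 + 3*exp(-2*I*pi/5) + exp(-4*I*pi/5) + exp(2*I*pi/5) + 2*exp(4*I*pi/5))*conj(exp(4*I*pi/5)) + 1*(2 + 2*exp(-4*I*pi/5) + exp(-2*I*pi/5) + exp(4*I*pi/5) + 3*exp(2*I*pi/5))*conj(exp(-4*I*pi/5)) + 1*(2 + 2*exp(-2*I*pi/5) + 3*exp(-4*I*pi/5) + exp(4*I*pi/5) + exp(2*I*pi/5))*conj(exp(-2*I*pi/5))]
      = (1/5)[(9) + (2 + 2*exp(-2*I*pi/5) + exp(-4*I*pi/5) + exp(4*I*pi/5) + 3*exp(2*I*pi/5)) + (2 + 2*exp(-4*I*pi/5) + exp(-2*I*pi/5) + exp(2*I*pi/5) + 3*exp(4*I*pi/5)) + (2 + 3*exp(-4*I*pi/5) + exp(-2*I*pi/5) + exp(2*I*pi/5) + 2*exp(4*I*pi/5)) + (2 + 3*exp(-2*I*pi/5) + exp(-4*I*pi/5) + exp(4*I*pi/5) + 2*exp(2*I*pi/5))] = 10/5 = 2
  <chi_rho, chi_2> = (1/5)[1*(9)*conj(1) + 1*(2 + exp(-2*I*pi/5) + exp(-4*I*pi/5) + 3*exp(4*I*pi/5) + 2*exp(2*I*pi/5))*conj(exp(4*I*pi/5)) + 1*(2 + 3*exp(-2*I*pi/5) + exp(-4*I*pi/5) + exp(2*I*pi/5) + 2*exp(4*I*pi/5))*conj(exp(-2*I*pi/5)) + 1*(2 + 2*exp(-4*I*pi/5) + exp(-2*I*pi/5) + exp(4*I*pi/5) + 3*exp(2*I*pi/5))*conj(exp(2*I*pi/5)) + 1*(2 + 2*exp(-2*I*pi/5) + 3*exp(-4*I*pi/5) + exp(4*I*pi/5) + exp(2*I*pi/5))*conj(exp(-4*I*pi/5))]
      = (1/5)[(9) + (3 + 2*exp(-2*I*pi/5) + 2*exp(-4*I*pi/5) + exp(4*I*pi/5) + exp(2*I*pi/5)) + (3 + 2*exp(-4*I*pi/5) + exp(-2*I*pi/5) + exp(4*I*pi/5) + 2*exp(2*I*pi/5)) + (3 + 2*exp(-2*I*pi/5) + exp(-4*I*pi/5) + exp(2*I*pi/5) + 2*exp(4*I*pi/5)) + (3 + exp(-2*I*pi/5) + exp(-4*I*pi/5) + 2*exp(4*I*pi/5) + 2*exp(2*I*pi/5))] = 15/5 = 3
  <chi_rho, chi_3> = (1/5)[1*(9)*conj(1) + 1*(2 + exp(-2*I*pi/5) + exp(-4*I*pi/5) + 3*exp(4*I*pi/5) + 2*exp(2*I*pi/5))*conj(exp(-4*I*pi/5)) + 1*(2 + 3*exp(-2*I*pi/5) + exp(-4*I*pi/5) + exp(2*I*pi/5) + 2*exp(4*I*pi/5))*conj(exp(2*I*pi/5)) + 1*(2 + 2*exp(-4*I*pi/5) + exp(-2*I*pi/5) + exp(4*I*pi/5) + 3*exp(2*I*pi/5))*conj(exp(-2*I*pi/5)) + 1*(2 + 2*exp(-2*I*pi/5) + 3*exp(-4*I*pi/5) + exp(4*I*pi/5) + exp(2*I*pi/5))*conj(exp(4*I*pi/5))]
      = (1/5)[(9) + (1 + 3*exp(-2*I*pi/5) + 2*exp(-4*I*pi/5) + exp(2*I*pi/5) + 2*exp(4*I*pi/5)) + (1 + 2*exp(-2*I*pi/5) + 3*exp(-4*I*pi/5) + exp(4*I*pi/5) + 2*exp(2*I*pi/5)) + (1 + 2*exp(-2*I*pi/5) + exp(-4*I*pi/5) + 3*exp(4*I*pi/5) + 2*exp(2*I*pi/5)) + (1 + 2*exp(-4*I*pi/5) + exp(-2*I*pi/5) + 2*exp(4*I*pi/5) + 3*exp(2*I*pi/5))] = 5/5 = 1
  <chi_rho, chi_4> = (1/5)[1*(9)*conj(1) + 1*(2 + exp(-2*I*pi/5) + exp(-4*I*pi/5) + 3*exp(4*I*pi/5) + 2*exp(2*I*pi/5))*conj(exp(-2*I*pi/5)) + 1*(2 + 3*exp(-2*I*pi/5) + exp(-4*I*pi/5) + exp(2*I*pi/5) + 2*exp(4*I*pi/5))*conj(exp(-4*I*pi/5)) + 1*(2 + 2*exp(-4*I*pi/5) + exp(-2*I*pi/5) + exp(4*I*pi/5) + 3*exp(2*I*pi/5))*conj(exp(4*I*pi/5)) + 1*(2 + 2*exp(-2*I*pi/5) + 3*exp(-4*I*pi/5) + exp(4*I*pi/5) + exp(2*I*pi/5))*conj(exp(2*I*pi/5))]
      = (1/5)[(9) + (1 + 3*exp(-4*I*pi/5) + exp(-2*I*pi/5) + 2*exp(4*I*pi/5) + 2*exp(2*I*pi/5)) + (1 + 2*exp(-2*I*pi/5) + exp(-4*I*pi/5) + 2*exp(4*I*pi/5) + 3*exp(2*I*pi/5)) + (1 + 3*exp(-2*I*pi/5) + 2*exp(-4*I*pi/5) + exp(4*I*pi/5) + 2*exp(2*I*pi/5)) + (1 + 2*exp(-2*I*pi/5) + 2*exp(-4*I*pi/5) + exp(2*I*pi/5) + 3*exp(4*I*pi/5))] = 5/5 = 1
(Exp terms are combined using exp(i*s)*conj(exp(i*t)) = exp(i*(s-t)), and sums of them are collapsed using the identity that for every m > 1 the m distinct m-th roots of unity sum to 0, e.g. 1 + exp(2*I*pi/3) + exp(-2*I*pi/3) = 0.)
Dimension check: dim(rho) = sum (mult * dim) = 2*1 + 2*1 + 3*1 + 1*1 + 1*1 = 9 = chi_rho(e) = 9.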